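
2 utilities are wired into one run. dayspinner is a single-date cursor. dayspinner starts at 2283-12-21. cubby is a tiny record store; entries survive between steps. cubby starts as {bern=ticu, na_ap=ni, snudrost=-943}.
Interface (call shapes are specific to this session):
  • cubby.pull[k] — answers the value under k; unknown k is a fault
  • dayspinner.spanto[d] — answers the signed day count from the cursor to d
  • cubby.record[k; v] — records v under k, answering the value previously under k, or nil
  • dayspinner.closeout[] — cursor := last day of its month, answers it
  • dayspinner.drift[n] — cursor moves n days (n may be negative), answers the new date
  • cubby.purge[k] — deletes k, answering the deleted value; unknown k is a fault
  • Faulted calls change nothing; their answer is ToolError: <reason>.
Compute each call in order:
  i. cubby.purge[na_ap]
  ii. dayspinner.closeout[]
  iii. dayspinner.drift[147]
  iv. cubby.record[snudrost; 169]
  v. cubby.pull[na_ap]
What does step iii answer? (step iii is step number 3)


Step: purge[k: na_ap]
Result: ni
Step: closeout[]
Result: 2283-12-31
Step: drift[n: 147]
Result: 2284-05-26
Step: record[k: snudrost; v: 169]
Result: -943
Step: pull[k: na_ap]
Result: ToolError: no such key na_ap

Answer: 2284-05-26


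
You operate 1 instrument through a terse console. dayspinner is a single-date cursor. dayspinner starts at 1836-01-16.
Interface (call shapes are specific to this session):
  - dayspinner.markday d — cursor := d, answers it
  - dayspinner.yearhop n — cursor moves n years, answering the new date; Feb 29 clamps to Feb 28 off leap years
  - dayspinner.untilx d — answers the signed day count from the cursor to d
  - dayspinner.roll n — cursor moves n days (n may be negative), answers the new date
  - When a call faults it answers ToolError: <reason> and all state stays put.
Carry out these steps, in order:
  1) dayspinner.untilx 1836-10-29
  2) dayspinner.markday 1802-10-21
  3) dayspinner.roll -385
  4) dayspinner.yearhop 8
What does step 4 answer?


Answer: 1809-10-01

Derivation:
;; 1. dayspinner.untilx(1836-10-29) == 287
;; 2. dayspinner.markday(1802-10-21) == 1802-10-21
;; 3. dayspinner.roll(-385) == 1801-10-01
;; 4. dayspinner.yearhop(8) == 1809-10-01


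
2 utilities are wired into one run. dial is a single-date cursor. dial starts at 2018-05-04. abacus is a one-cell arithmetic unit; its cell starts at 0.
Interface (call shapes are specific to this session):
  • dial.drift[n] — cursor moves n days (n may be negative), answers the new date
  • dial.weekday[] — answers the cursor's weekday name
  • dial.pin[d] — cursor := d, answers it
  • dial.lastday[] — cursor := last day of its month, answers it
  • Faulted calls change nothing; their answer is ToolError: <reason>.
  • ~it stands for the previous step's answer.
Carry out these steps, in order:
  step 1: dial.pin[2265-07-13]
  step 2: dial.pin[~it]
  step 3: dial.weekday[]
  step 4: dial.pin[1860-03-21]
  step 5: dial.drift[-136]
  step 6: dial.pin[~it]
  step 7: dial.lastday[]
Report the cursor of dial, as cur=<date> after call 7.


[in] dial.pin d: 2265-07-13
:: 2265-07-13
[in] dial.pin d: ~it
:: 2265-07-13
[in] dial.weekday
:: Thursday
[in] dial.pin d: 1860-03-21
:: 1860-03-21
[in] dial.drift n: -136
:: 1859-11-06
[in] dial.pin d: ~it
:: 1859-11-06
[in] dial.lastday
:: 1859-11-30

Answer: cur=1859-11-30


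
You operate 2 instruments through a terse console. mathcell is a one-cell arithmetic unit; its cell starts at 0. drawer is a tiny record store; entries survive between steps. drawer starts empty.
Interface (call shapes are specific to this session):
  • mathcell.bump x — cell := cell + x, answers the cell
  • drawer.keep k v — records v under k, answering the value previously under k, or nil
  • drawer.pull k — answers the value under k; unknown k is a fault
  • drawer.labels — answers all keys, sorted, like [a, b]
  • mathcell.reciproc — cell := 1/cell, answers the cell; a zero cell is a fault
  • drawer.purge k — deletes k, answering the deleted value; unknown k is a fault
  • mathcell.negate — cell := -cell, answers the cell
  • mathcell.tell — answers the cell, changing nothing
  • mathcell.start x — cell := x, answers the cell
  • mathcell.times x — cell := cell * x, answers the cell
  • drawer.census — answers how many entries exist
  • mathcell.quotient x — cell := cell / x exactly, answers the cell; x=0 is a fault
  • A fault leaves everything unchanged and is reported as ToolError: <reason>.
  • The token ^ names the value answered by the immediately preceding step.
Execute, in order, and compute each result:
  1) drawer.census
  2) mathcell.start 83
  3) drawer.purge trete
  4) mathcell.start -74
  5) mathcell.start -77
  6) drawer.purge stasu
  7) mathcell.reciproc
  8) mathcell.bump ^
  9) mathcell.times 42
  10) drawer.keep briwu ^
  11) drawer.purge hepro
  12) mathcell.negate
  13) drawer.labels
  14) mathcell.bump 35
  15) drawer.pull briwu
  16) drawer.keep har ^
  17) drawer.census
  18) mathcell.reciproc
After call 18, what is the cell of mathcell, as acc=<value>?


-> drawer.census()
<- 0
-> mathcell.start(x='83')
<- 83
-> drawer.purge(k='trete')
<- ToolError: no such key trete
-> mathcell.start(x='-74')
<- -74
-> mathcell.start(x='-77')
<- -77
-> drawer.purge(k='stasu')
<- ToolError: no such key stasu
-> mathcell.reciproc()
<- -1/77
-> mathcell.bump(x='^')
<- -2/77
-> mathcell.times(x='42')
<- -12/11
-> drawer.keep(k='briwu', v='^')
<- nil
-> drawer.purge(k='hepro')
<- ToolError: no such key hepro
-> mathcell.negate()
<- 12/11
-> drawer.labels()
<- [briwu]
-> mathcell.bump(x='35')
<- 397/11
-> drawer.pull(k='briwu')
<- -12/11
-> drawer.keep(k='har', v='^')
<- nil
-> drawer.census()
<- 2
-> mathcell.reciproc()
<- 11/397

Answer: acc=11/397


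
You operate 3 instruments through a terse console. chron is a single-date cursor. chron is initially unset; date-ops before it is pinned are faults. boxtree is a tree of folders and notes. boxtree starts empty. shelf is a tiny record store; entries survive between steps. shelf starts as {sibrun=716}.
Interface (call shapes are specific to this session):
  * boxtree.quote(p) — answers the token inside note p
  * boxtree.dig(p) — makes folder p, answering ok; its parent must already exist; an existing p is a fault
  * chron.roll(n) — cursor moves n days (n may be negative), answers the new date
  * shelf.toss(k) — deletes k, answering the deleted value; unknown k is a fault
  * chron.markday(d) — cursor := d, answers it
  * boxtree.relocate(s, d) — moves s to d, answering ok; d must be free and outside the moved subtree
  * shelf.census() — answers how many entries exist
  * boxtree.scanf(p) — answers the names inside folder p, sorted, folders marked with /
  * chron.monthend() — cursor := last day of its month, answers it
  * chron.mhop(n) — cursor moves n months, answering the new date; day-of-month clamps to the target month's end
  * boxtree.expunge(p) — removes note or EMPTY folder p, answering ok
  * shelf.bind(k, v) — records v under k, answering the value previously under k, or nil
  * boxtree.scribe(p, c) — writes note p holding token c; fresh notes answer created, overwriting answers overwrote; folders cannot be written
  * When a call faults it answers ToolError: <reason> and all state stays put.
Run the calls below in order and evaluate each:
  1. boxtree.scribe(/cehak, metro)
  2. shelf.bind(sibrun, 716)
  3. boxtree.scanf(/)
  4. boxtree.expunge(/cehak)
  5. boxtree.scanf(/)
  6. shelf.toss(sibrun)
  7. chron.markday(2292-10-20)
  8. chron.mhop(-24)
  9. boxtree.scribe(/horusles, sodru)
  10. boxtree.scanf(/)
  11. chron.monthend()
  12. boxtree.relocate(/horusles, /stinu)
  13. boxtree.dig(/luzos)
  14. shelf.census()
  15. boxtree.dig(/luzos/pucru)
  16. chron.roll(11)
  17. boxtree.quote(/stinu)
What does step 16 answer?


-- scribe(/cehak, metro) -> created
-- bind(sibrun, 716) -> 716
-- scanf(/) -> [cehak]
-- expunge(/cehak) -> ok
-- scanf(/) -> []
-- toss(sibrun) -> 716
-- markday(2292-10-20) -> 2292-10-20
-- mhop(-24) -> 2290-10-20
-- scribe(/horusles, sodru) -> created
-- scanf(/) -> [horusles]
-- monthend() -> 2290-10-31
-- relocate(/horusles, /stinu) -> ok
-- dig(/luzos) -> ok
-- census() -> 0
-- dig(/luzos/pucru) -> ok
-- roll(11) -> 2290-11-11
-- quote(/stinu) -> sodru

Answer: 2290-11-11


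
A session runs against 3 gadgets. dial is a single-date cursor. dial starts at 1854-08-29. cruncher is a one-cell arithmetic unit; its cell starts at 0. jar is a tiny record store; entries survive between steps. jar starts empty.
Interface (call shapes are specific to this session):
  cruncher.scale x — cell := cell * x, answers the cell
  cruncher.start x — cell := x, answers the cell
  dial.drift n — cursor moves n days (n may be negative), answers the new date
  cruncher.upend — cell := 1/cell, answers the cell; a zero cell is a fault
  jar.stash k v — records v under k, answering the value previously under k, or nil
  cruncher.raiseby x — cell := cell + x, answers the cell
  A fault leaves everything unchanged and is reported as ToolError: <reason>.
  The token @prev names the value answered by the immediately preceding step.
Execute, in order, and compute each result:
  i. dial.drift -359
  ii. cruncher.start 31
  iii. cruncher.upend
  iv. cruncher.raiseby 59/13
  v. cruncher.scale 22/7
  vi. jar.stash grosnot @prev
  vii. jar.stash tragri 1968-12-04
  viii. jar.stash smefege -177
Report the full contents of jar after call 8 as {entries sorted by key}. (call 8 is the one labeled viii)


[in] dial.drift -359
:: 1853-09-04
[in] cruncher.start 31
:: 31
[in] cruncher.upend
:: 1/31
[in] cruncher.raiseby 59/13
:: 1842/403
[in] cruncher.scale 22/7
:: 40524/2821
[in] jar.stash grosnot @prev
:: nil
[in] jar.stash tragri 1968-12-04
:: nil
[in] jar.stash smefege -177
:: nil

Answer: {grosnot=40524/2821, smefege=-177, tragri=1968-12-04}


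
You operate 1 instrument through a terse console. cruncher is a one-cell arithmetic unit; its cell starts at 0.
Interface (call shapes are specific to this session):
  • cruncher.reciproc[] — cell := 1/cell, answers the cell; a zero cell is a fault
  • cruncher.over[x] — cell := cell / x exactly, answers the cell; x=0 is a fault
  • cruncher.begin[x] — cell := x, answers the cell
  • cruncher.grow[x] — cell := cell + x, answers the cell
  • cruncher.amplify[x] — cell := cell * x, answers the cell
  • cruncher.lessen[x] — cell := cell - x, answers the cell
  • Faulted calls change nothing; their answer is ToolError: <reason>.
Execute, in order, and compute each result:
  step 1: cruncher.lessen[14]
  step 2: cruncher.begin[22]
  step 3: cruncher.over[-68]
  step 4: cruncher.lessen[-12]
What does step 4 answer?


Answer: 397/34

Derivation:
I use cruncher.lessen using x→14, and get -14.
Invoking cruncher.begin using x→22, and observe 22.
Invoking cruncher.over using x→-68, giving -11/34.
I use cruncher.lessen using x→-12, and see 397/34.


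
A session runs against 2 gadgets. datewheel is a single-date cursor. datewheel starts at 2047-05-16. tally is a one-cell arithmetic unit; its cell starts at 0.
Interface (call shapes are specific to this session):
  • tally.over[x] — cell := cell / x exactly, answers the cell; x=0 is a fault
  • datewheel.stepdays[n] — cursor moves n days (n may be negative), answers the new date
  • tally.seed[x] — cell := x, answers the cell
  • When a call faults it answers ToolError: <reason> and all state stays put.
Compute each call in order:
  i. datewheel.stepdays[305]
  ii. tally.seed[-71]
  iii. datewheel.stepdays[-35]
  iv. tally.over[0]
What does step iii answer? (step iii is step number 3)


Answer: 2048-02-10

Derivation:
$ datewheel.stepdays n=305
[out] 2048-03-16
$ tally.seed x=-71
[out] -71
$ datewheel.stepdays n=-35
[out] 2048-02-10
$ tally.over x=0
[out] ToolError: division by zero


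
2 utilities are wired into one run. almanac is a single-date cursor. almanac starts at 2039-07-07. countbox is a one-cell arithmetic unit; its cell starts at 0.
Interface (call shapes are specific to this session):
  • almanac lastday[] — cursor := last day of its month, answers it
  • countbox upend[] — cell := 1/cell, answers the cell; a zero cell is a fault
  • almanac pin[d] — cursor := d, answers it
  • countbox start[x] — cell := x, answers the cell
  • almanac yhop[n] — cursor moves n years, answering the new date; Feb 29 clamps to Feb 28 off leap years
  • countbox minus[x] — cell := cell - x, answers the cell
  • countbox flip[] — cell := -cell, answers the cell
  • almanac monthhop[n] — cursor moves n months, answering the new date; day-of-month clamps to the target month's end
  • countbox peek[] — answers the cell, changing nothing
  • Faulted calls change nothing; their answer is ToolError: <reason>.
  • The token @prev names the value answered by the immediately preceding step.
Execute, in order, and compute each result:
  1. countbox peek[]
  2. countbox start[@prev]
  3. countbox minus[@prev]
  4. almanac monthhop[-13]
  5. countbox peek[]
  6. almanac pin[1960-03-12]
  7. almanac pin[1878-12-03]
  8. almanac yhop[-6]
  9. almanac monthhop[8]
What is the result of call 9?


% countbox peek() : 0
% countbox start(@prev) : 0
% countbox minus(@prev) : 0
% almanac monthhop(-13) : 2038-06-07
% countbox peek() : 0
% almanac pin(1960-03-12) : 1960-03-12
% almanac pin(1878-12-03) : 1878-12-03
% almanac yhop(-6) : 1872-12-03
% almanac monthhop(8) : 1873-08-03

Answer: 1873-08-03


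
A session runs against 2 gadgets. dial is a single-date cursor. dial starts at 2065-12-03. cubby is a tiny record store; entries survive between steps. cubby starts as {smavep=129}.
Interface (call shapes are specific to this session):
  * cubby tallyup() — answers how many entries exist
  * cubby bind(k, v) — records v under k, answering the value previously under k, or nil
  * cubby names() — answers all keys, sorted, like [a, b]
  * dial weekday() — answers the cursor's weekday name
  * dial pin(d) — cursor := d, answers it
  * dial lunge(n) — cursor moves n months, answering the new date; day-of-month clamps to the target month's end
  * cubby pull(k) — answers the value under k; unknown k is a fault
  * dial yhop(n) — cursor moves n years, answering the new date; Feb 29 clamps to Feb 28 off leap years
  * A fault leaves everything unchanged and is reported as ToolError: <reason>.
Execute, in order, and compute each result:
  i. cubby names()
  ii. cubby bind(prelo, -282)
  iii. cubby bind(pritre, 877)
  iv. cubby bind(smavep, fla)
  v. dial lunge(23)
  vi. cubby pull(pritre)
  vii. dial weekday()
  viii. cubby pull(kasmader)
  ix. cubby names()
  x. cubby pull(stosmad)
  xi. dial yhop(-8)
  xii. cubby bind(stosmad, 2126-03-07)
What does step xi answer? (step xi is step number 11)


-> cubby names()
<- [smavep]
-> cubby bind(k→prelo, v→-282)
<- nil
-> cubby bind(k→pritre, v→877)
<- nil
-> cubby bind(k→smavep, v→fla)
<- 129
-> dial lunge(n→23)
<- 2067-11-03
-> cubby pull(k→pritre)
<- 877
-> dial weekday()
<- Thursday
-> cubby pull(k→kasmader)
<- ToolError: no such key kasmader
-> cubby names()
<- [prelo, pritre, smavep]
-> cubby pull(k→stosmad)
<- ToolError: no such key stosmad
-> dial yhop(n→-8)
<- 2059-11-03
-> cubby bind(k→stosmad, v→2126-03-07)
<- nil

Answer: 2059-11-03


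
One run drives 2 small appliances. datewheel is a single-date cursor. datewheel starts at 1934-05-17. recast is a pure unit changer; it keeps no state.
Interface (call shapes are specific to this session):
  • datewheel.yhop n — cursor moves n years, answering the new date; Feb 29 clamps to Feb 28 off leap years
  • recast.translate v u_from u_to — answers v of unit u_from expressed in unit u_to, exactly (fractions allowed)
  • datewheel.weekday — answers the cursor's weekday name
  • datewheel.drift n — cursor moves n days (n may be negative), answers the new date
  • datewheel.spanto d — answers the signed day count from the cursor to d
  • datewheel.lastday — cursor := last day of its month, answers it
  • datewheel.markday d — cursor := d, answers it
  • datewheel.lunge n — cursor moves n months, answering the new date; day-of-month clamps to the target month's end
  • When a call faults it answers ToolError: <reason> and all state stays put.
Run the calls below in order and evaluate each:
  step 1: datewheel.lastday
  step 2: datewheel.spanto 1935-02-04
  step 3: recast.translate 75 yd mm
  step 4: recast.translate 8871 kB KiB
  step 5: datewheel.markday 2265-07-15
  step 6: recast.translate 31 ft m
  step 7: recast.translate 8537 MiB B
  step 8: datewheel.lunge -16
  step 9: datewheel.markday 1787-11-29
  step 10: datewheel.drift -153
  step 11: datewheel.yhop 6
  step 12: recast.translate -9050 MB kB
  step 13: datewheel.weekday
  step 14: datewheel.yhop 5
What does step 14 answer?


Answer: 1798-06-29

Derivation:
>>> datewheel.lastday
= 1934-05-31
>>> datewheel.spanto d=1935-02-04
= 249
>>> recast.translate v=75 u_from=yd u_to=mm
= 68580
>>> recast.translate v=8871 u_from=kB u_to=KiB
= 1108875/128
>>> datewheel.markday d=2265-07-15
= 2265-07-15
>>> recast.translate v=31 u_from=ft u_to=m
= 11811/1250
>>> recast.translate v=8537 u_from=MiB u_to=B
= 8951693312
>>> datewheel.lunge n=-16
= 2264-03-15
>>> datewheel.markday d=1787-11-29
= 1787-11-29
>>> datewheel.drift n=-153
= 1787-06-29
>>> datewheel.yhop n=6
= 1793-06-29
>>> recast.translate v=-9050 u_from=MB u_to=kB
= -9050000
>>> datewheel.weekday
= Saturday
>>> datewheel.yhop n=5
= 1798-06-29


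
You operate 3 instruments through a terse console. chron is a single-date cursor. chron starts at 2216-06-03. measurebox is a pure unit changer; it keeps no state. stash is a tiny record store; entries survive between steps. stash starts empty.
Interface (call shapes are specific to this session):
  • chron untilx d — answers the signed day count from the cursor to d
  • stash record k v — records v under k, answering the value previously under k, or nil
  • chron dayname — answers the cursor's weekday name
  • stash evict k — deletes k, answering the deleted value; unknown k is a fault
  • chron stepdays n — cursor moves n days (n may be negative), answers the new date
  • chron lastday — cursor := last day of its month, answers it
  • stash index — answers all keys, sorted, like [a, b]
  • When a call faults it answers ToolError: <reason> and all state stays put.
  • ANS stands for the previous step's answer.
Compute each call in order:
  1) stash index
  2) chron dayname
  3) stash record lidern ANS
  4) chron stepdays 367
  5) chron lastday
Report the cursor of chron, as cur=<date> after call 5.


;; stash index() => []
;; chron dayname() => Monday
;; stash record(k: lidern, v: ANS) => nil
;; chron stepdays(n: 367) => 2217-06-05
;; chron lastday() => 2217-06-30

Answer: cur=2217-06-30


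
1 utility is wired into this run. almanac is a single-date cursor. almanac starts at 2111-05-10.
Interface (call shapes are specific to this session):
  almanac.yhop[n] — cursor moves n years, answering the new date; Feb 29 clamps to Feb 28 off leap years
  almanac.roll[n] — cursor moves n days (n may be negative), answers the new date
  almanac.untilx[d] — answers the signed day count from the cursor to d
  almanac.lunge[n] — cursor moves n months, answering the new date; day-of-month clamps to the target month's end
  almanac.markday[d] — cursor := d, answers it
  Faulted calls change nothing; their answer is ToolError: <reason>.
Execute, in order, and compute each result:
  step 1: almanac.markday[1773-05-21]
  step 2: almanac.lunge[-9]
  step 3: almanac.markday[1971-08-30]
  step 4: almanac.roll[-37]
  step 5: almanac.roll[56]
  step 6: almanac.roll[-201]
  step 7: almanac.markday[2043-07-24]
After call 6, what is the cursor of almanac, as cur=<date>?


Answer: cur=1971-03-01

Derivation:
I call almanac.markday on d='1773-05-21', and get 1773-05-21.
I use almanac.lunge on n='-9', — result: 1772-08-21.
I invoke almanac.markday on d='1971-08-30': 1971-08-30.
Using almanac.roll on n='-37', yielding 1971-07-24.
Next I call almanac.roll on n='56', yielding 1971-09-18.
I use almanac.roll on n='-201', which returns 1971-03-01.
Then almanac.markday on d='2043-07-24', and observe 2043-07-24.


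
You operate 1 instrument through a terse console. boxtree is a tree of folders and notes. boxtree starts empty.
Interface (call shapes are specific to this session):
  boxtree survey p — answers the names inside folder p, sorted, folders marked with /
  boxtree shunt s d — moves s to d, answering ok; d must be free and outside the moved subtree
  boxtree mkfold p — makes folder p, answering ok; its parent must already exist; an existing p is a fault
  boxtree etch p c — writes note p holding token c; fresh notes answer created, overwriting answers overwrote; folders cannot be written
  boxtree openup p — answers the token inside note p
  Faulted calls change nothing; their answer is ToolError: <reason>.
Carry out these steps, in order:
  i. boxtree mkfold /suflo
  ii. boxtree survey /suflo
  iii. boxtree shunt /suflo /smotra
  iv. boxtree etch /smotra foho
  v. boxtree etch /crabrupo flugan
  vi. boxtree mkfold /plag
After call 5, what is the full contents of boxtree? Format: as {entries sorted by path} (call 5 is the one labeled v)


-> boxtree mkfold(p: /suflo)
<- ok
-> boxtree survey(p: /suflo)
<- []
-> boxtree shunt(s: /suflo, d: /smotra)
<- ok
-> boxtree etch(p: /smotra, c: foho)
<- ToolError: is a directory
-> boxtree etch(p: /crabrupo, c: flugan)
<- created
-> boxtree mkfold(p: /plag)
<- ok

Answer: {crabrupo=flugan, smotra/}


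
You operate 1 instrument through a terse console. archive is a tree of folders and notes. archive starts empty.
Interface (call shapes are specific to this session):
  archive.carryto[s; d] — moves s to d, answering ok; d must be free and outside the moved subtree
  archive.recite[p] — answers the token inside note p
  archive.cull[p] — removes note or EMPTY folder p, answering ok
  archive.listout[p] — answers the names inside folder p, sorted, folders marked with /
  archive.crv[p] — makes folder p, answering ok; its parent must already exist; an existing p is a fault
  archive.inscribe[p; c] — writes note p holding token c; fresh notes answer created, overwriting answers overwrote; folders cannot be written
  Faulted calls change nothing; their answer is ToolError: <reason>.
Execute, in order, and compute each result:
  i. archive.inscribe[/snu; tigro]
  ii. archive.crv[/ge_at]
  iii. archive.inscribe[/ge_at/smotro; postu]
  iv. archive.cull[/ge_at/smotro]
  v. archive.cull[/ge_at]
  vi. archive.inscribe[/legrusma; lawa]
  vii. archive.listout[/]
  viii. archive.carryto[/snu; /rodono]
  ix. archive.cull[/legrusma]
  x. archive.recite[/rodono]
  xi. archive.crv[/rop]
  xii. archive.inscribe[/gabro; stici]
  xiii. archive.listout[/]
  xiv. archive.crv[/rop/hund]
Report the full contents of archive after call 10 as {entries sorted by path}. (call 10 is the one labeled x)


Answer: {rodono=tigro}

Derivation:
Using archive.inscribe with /snu, tigro, → created.
I call archive.crv with /ge_at, which returns ok.
Calling archive.inscribe with /ge_at/smotro, postu, yielding created.
I invoke archive.cull with /ge_at/smotro, and see ok.
Using archive.cull with /ge_at, and get ok.
Calling archive.inscribe with /legrusma, lawa, and observe created.
Using archive.listout with /, yielding [legrusma, snu].
Now I run archive.carryto with /snu, /rodono, giving ok.
Now I run archive.cull with /legrusma, which returns ok.
I use archive.recite with /rodono, and get tigro.
Next I call archive.crv with /rop: ok.
Then archive.inscribe with /gabro, stici, and observe created.
I try archive.listout with /, and observe [gabro, rodono, rop/].
I use archive.crv with /rop/hund, which returns ok.


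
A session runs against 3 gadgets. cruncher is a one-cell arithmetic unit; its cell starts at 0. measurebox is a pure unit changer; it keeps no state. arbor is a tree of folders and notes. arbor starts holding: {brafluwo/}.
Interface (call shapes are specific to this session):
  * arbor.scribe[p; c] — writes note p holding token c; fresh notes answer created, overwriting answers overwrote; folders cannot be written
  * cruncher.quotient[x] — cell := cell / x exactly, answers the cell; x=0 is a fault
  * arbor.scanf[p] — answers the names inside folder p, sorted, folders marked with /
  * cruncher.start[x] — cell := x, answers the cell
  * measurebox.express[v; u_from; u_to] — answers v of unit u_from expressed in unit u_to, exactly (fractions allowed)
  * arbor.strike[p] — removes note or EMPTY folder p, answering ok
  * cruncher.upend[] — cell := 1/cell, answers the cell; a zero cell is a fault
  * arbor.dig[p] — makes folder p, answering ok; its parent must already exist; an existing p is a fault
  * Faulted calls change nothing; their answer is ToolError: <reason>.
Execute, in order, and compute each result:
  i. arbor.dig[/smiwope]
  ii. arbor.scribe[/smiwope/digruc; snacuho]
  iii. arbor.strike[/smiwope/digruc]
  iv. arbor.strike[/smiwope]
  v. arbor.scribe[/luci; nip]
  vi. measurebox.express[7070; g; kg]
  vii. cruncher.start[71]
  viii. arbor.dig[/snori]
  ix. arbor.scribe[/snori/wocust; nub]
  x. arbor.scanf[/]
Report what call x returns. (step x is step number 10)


Answer: [brafluwo/, luci, snori/]

Derivation:
;; dig(p='/smiwope') == ok
;; scribe(p='/smiwope/digruc', c='snacuho') == created
;; strike(p='/smiwope/digruc') == ok
;; strike(p='/smiwope') == ok
;; scribe(p='/luci', c='nip') == created
;; express(v='7070', u_from='g', u_to='kg') == 707/100
;; start(x='71') == 71
;; dig(p='/snori') == ok
;; scribe(p='/snori/wocust', c='nub') == created
;; scanf(p='/') == [brafluwo/, luci, snori/]


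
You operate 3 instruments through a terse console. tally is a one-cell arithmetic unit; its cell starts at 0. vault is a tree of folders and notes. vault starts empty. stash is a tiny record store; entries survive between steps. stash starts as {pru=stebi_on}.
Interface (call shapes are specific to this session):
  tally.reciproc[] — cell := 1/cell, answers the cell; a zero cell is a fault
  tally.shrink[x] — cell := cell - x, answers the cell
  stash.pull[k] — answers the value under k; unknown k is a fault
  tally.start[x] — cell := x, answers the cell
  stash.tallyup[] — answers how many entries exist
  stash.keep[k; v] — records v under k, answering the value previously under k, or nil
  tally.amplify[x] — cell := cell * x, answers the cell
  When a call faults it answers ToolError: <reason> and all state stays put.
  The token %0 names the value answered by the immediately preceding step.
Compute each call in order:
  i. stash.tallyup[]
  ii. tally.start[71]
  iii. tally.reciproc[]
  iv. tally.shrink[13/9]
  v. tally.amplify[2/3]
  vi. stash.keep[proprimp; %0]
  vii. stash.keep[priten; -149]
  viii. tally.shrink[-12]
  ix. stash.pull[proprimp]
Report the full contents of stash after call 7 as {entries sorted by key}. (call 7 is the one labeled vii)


Then tallyup(), → 1.
Now I run start with x→71, yielding 71.
Invoking reciproc: 1/71.
I use shrink with x→13/9, → -914/639.
Using amplify with x→2/3, and observe -1828/1917.
Now I run keep with k→proprimp, v→%0, and observe nil.
Invoking keep with k→priten, v→-149, — result: nil.
I run shrink with x→-12, which returns 21176/1917.
I call pull with k→proprimp, → -1828/1917.

Answer: {priten=-149, proprimp=-1828/1917, pru=stebi_on}


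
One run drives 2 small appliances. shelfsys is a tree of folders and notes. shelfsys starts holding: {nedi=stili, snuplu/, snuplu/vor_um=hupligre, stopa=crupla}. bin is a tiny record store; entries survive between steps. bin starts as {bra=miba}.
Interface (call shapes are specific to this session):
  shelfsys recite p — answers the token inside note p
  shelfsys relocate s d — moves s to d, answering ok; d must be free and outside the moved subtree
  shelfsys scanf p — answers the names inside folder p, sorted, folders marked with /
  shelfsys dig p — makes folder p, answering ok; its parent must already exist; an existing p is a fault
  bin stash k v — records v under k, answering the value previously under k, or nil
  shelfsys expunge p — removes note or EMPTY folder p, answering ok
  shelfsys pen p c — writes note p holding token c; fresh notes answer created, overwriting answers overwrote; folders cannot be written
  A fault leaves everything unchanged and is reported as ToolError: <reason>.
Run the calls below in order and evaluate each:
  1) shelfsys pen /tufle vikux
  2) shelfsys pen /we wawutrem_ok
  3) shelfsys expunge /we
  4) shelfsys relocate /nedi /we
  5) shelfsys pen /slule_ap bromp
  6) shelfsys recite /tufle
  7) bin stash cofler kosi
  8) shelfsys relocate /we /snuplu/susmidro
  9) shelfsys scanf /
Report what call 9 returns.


~$ shelfsys pen p=/tufle c=vikux
:: created
~$ shelfsys pen p=/we c=wawutrem_ok
:: created
~$ shelfsys expunge p=/we
:: ok
~$ shelfsys relocate s=/nedi d=/we
:: ok
~$ shelfsys pen p=/slule_ap c=bromp
:: created
~$ shelfsys recite p=/tufle
:: vikux
~$ bin stash k=cofler v=kosi
:: nil
~$ shelfsys relocate s=/we d=/snuplu/susmidro
:: ok
~$ shelfsys scanf p=/
:: [slule_ap, snuplu/, stopa, tufle]

Answer: [slule_ap, snuplu/, stopa, tufle]


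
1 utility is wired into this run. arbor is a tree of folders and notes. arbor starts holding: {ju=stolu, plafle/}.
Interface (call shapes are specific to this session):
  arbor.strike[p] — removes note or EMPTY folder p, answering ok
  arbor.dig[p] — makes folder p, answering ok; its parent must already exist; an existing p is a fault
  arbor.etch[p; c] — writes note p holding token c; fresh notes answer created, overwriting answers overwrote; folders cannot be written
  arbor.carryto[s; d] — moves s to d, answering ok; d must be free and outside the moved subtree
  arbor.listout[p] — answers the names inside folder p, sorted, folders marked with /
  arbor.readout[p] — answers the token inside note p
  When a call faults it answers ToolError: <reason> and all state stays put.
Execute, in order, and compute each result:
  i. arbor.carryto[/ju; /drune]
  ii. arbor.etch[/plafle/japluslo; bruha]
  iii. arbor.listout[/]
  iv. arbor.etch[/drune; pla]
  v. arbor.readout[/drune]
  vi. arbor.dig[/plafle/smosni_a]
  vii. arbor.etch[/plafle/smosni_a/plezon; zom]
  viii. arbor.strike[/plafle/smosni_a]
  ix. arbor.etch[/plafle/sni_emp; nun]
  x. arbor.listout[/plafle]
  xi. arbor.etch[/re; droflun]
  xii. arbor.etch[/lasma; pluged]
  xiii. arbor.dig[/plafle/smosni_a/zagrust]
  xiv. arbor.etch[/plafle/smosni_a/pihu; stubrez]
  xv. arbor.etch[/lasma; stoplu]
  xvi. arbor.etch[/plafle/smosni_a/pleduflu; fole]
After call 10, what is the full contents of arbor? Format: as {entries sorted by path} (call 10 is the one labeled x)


Answer: {drune=pla, plafle/, plafle/japluslo=bruha, plafle/smosni_a/, plafle/smosni_a/plezon=zom, plafle/sni_emp=nun}

Derivation:
Act: arbor.carryto[s=/ju; d=/drune]
Obs: ok
Act: arbor.etch[p=/plafle/japluslo; c=bruha]
Obs: created
Act: arbor.listout[p=/]
Obs: [drune, plafle/]
Act: arbor.etch[p=/drune; c=pla]
Obs: overwrote
Act: arbor.readout[p=/drune]
Obs: pla
Act: arbor.dig[p=/plafle/smosni_a]
Obs: ok
Act: arbor.etch[p=/plafle/smosni_a/plezon; c=zom]
Obs: created
Act: arbor.strike[p=/plafle/smosni_a]
Obs: ToolError: not empty
Act: arbor.etch[p=/plafle/sni_emp; c=nun]
Obs: created
Act: arbor.listout[p=/plafle]
Obs: [japluslo, smosni_a/, sni_emp]
Act: arbor.etch[p=/re; c=droflun]
Obs: created
Act: arbor.etch[p=/lasma; c=pluged]
Obs: created
Act: arbor.dig[p=/plafle/smosni_a/zagrust]
Obs: ok
Act: arbor.etch[p=/plafle/smosni_a/pihu; c=stubrez]
Obs: created
Act: arbor.etch[p=/lasma; c=stoplu]
Obs: overwrote
Act: arbor.etch[p=/plafle/smosni_a/pleduflu; c=fole]
Obs: created


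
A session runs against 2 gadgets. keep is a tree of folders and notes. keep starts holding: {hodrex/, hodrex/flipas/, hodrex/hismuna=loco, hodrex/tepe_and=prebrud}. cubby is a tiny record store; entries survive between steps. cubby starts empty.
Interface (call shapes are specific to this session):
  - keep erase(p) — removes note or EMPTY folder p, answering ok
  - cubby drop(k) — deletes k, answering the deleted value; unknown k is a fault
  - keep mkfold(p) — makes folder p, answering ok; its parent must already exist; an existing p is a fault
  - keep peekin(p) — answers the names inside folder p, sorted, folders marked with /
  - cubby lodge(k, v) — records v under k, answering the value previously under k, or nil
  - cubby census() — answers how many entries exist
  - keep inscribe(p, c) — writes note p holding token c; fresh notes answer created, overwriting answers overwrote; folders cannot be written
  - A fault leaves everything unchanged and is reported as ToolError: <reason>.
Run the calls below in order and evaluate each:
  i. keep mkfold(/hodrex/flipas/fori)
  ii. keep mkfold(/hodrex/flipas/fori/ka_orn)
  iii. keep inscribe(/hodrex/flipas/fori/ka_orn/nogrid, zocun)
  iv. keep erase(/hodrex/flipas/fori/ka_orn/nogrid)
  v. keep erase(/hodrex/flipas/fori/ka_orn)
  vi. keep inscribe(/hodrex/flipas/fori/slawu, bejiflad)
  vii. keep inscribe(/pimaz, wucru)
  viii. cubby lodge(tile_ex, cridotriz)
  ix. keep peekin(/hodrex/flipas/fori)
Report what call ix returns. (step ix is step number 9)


Answer: [slawu]

Derivation:
==> keep mkfold(/hodrex/flipas/fori)
<== ok
==> keep mkfold(/hodrex/flipas/fori/ka_orn)
<== ok
==> keep inscribe(/hodrex/flipas/fori/ka_orn/nogrid, zocun)
<== created
==> keep erase(/hodrex/flipas/fori/ka_orn/nogrid)
<== ok
==> keep erase(/hodrex/flipas/fori/ka_orn)
<== ok
==> keep inscribe(/hodrex/flipas/fori/slawu, bejiflad)
<== created
==> keep inscribe(/pimaz, wucru)
<== created
==> cubby lodge(tile_ex, cridotriz)
<== nil
==> keep peekin(/hodrex/flipas/fori)
<== [slawu]


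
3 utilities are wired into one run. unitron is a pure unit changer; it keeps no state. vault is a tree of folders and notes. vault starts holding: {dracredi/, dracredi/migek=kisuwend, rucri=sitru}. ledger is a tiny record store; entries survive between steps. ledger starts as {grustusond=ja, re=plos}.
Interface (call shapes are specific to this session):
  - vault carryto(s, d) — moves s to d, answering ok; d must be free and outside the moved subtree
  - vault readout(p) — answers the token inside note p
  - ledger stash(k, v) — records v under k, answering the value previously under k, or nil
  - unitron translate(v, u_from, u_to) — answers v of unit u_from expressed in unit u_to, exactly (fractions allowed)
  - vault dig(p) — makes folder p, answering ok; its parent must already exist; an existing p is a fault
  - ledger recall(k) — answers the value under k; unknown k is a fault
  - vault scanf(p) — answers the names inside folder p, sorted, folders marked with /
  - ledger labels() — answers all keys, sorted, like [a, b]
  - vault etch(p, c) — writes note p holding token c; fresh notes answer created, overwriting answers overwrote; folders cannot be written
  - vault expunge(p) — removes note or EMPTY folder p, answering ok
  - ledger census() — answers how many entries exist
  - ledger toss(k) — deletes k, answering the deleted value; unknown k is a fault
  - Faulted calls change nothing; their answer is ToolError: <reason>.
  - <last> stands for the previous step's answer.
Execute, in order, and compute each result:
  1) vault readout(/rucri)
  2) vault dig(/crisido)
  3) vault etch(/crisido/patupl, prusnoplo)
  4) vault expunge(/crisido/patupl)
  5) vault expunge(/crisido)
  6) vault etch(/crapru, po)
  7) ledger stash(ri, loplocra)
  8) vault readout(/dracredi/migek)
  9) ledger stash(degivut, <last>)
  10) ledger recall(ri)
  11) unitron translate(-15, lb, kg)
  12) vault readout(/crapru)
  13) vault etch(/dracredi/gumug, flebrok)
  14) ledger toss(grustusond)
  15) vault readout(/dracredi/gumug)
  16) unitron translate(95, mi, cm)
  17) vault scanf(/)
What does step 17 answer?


Answer: [crapru, dracredi/, rucri]

Derivation:
CALL vault readout[p→/rucri]
RET  sitru
CALL vault dig[p→/crisido]
RET  ok
CALL vault etch[p→/crisido/patupl; c→prusnoplo]
RET  created
CALL vault expunge[p→/crisido/patupl]
RET  ok
CALL vault expunge[p→/crisido]
RET  ok
CALL vault etch[p→/crapru; c→po]
RET  created
CALL ledger stash[k→ri; v→loplocra]
RET  nil
CALL vault readout[p→/dracredi/migek]
RET  kisuwend
CALL ledger stash[k→degivut; v→<last>]
RET  nil
CALL ledger recall[k→ri]
RET  loplocra
CALL unitron translate[v→-15; u_from→lb; u_to→kg]
RET  -136077711/20000000
CALL vault readout[p→/crapru]
RET  po
CALL vault etch[p→/dracredi/gumug; c→flebrok]
RET  created
CALL ledger toss[k→grustusond]
RET  ja
CALL vault readout[p→/dracredi/gumug]
RET  flebrok
CALL unitron translate[v→95; u_from→mi; u_to→cm]
RET  15288768
CALL vault scanf[p→/]
RET  [crapru, dracredi/, rucri]


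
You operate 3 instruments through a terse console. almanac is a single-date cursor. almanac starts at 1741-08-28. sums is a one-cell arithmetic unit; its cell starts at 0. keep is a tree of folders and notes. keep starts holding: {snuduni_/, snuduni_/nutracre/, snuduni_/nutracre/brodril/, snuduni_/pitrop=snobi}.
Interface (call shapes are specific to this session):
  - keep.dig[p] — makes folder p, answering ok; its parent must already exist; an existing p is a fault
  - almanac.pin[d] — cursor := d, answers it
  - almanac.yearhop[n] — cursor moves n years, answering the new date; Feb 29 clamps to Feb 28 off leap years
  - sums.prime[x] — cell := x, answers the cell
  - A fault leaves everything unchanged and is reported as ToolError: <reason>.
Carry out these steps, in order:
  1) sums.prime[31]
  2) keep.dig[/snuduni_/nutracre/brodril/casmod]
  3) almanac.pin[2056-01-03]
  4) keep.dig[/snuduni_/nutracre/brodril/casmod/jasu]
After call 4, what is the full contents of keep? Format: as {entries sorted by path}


I use prime on x='31': 31.
Then dig on p='/snuduni_/nutracre/brodril/casmod', and get ok.
Invoking pin on d='2056-01-03', yielding 2056-01-03.
Calling dig on p='/snuduni_/nutracre/brodril/casmod/jasu': ok.

Answer: {snuduni_/, snuduni_/nutracre/, snuduni_/nutracre/brodril/, snuduni_/nutracre/brodril/casmod/, snuduni_/nutracre/brodril/casmod/jasu/, snuduni_/pitrop=snobi}


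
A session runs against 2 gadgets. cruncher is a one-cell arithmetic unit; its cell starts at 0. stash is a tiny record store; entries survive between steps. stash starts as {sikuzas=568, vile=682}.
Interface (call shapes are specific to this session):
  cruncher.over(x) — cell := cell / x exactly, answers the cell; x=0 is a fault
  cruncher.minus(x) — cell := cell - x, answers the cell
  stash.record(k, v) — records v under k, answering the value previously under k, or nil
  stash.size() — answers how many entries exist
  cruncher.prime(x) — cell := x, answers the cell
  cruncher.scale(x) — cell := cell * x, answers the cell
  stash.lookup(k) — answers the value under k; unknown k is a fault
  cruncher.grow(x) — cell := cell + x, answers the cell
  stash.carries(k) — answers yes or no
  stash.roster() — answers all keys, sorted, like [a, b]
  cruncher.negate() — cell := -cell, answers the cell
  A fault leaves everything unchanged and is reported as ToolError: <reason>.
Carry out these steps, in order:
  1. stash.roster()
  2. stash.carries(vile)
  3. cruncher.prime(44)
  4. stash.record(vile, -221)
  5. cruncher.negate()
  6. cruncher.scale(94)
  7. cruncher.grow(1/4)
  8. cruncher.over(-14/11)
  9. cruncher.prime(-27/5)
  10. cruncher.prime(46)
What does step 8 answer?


Answer: 181973/56

Derivation:
// stash.roster() -> [sikuzas, vile]
// stash.carries(k→vile) -> yes
// cruncher.prime(x→44) -> 44
// stash.record(k→vile, v→-221) -> 682
// cruncher.negate() -> -44
// cruncher.scale(x→94) -> -4136
// cruncher.grow(x→1/4) -> -16543/4
// cruncher.over(x→-14/11) -> 181973/56
// cruncher.prime(x→-27/5) -> -27/5
// cruncher.prime(x→46) -> 46


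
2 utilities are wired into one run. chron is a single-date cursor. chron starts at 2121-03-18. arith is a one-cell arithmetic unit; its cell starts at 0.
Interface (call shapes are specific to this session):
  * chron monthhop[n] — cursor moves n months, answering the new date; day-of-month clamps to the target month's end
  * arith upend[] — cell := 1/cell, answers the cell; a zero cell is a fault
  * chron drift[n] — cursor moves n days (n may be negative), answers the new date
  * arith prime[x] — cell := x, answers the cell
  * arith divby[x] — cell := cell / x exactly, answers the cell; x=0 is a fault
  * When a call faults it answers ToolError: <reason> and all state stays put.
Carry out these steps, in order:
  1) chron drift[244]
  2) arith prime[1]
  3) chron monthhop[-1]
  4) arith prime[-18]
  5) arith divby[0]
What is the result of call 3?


Do: chron drift[n: 244]
See: 2121-11-17
Do: arith prime[x: 1]
See: 1
Do: chron monthhop[n: -1]
See: 2121-10-17
Do: arith prime[x: -18]
See: -18
Do: arith divby[x: 0]
See: ToolError: division by zero

Answer: 2121-10-17
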